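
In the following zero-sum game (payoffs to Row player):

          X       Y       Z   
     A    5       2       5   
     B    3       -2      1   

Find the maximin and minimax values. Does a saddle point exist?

Maximin = 2, Minimax = 2, Saddle: True

Work:
Row minimums: [2, -2] → maximin = 2
Column maximums: [5, 2, 5] → minimax = 2
Saddle point exists! Game value = 2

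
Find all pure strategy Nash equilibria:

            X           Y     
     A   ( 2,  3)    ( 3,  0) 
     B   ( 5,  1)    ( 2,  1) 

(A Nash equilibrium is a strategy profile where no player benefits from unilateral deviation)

Nash equilibrium: (B, X)

Work:
Best responses:
  P1 vs X: payoffs [2, 5] → best response B (payoff 5)
  P1 vs Y: payoffs [3, 2] → best response A (payoff 3)
  P2 vs A: payoffs [3, 0] → best response X (payoff 3)
  P2 vs B: payoffs [1, 1] → best response X/Y (payoff 1)
Mutual best responses: (B,X) → Nash equilibria.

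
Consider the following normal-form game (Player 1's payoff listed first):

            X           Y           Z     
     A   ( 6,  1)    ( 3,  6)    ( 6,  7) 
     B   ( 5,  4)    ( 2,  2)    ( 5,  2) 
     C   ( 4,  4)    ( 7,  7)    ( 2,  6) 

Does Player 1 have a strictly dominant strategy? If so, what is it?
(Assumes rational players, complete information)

No strictly dominant strategy exists for Player 1

Work:
A strategy strictly dominates another if it gives a strictly higher payoff against every opponent action. Compare each pair of P1's strategies column-by-column:
  A vs B: [6 vs 5, 3 vs 2, 6 vs 5] → A strictly dominates B
  A vs C: [6 vs 4, 3 vs 7, 6 vs 2] → A does not strictly dominate C (column Y: 3 ≤ 7)
  B vs A: [5 vs 6, 2 vs 3, 5 vs 6] → B does not strictly dominate A (column X: 5 ≤ 6)
  B vs C: [5 vs 4, 2 vs 7, 5 vs 2] → B does not strictly dominate C (column Y: 2 ≤ 7)
  C vs A: [4 vs 6, 7 vs 3, 2 vs 6] → C does not strictly dominate A (column X: 4 ≤ 6)
  C vs B: [4 vs 5, 7 vs 2, 2 vs 5] → C does not strictly dominate B (column X: 4 ≤ 5)
No single strategy strictly dominates all others → no strictly dominant strategy.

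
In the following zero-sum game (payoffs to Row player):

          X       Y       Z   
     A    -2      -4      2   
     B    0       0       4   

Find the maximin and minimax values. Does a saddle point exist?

Maximin = 0, Minimax = 0, Saddle: True

Work:
Row minimums: [-4, 0] → maximin = 0
Column maximums: [0, 0, 4] → minimax = 0
Saddle point exists! Game value = 0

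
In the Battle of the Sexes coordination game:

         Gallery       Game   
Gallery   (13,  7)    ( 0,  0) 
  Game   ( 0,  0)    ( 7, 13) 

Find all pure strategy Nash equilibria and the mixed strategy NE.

Pure NE: (Gallery, Gallery) and (Game, Game); Mixed NE: p = 0.65, q = 0.35

Work:
Check pure NE:
(Gallery, Gallery): (13, 7) - no unilateral deviation beneficial
(Game, Game): (7, 13) - no unilateral deviation beneficial
Mixed NE: P1 plays Gallery with p = 0.65, P2 plays Gallery with q = 0.35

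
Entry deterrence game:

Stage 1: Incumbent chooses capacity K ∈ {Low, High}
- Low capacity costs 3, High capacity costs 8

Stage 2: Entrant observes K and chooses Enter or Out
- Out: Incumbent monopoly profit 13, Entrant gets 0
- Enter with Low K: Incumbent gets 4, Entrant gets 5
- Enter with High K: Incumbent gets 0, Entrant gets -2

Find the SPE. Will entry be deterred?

SPE: (High, Enter|Low, Out|High); Entry deterred. Incumbent net profit = 5

Work:
After Low K: Entrant enters (5 > 0)
After High K: Entrant stays out (-2 < 0)
Incumbent: Low → 4−3=1, High → 13−8=5
Incumbent chooses High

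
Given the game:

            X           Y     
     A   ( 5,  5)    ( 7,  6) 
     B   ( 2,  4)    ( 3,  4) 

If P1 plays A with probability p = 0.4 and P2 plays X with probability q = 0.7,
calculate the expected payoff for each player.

E[P1] = 3.62, E[P2] = 4.52

Work:
E[P1] = p·q·π₁(A,X) + p·(1-q)·π₁(A,Y) + (1-p)·q·π₁(B,X) + (1-p)·(1-q)·π₁(B,Y)
= 0.4·0.7·5 + 0.4·0.3·7 + 0.6·0.7·2 + 0.6·0.3·3
= 3.62

E[P2] = 4.52 (similar calculation)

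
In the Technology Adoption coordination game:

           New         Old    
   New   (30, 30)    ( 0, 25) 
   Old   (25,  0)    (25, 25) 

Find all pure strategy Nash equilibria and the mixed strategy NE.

Pure NE: (New, New) and (Old, Old); Mixed NE: p = 0.8333, q = 0.8333

Work:
Check pure NE:
(New, New): (30, 30) - no unilateral deviation beneficial
(Old, Old): (25, 25) - no unilateral deviation beneficial
Mixed NE: P1 plays New with p = 0.8333, P2 plays New with q = 0.8333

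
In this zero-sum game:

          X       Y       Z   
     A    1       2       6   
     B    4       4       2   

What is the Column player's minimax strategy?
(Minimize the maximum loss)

Column should play X or Y (all achieve the minimum), value = 4

Work:
Column player minimizes Row's maximum payoff:
Column X: max payoff to Row = 4
Column Y: max payoff to Row = 4
Column Z: max payoff to Row = 6
Minimum is 4, achieved by columns X, Y (tied).
Each of X or Y is a minimax strategy.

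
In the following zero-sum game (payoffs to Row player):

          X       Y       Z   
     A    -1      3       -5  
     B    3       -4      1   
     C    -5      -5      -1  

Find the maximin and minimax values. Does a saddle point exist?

Maximin = -4, Minimax = 1, Saddle: False

Work:
Row minimums: [-5, -4, -5] → maximin = -4
Column maximums: [3, 3, 1] → minimax = 1
No saddle point (maximin ≠ minimax). Mixed strategy needed.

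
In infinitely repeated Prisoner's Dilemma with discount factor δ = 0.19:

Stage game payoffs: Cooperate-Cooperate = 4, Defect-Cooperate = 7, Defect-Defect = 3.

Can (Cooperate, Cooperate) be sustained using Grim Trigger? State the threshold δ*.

δ* = 0.75; since δ = 0.19 < 0.75, cooperation cannot be sustained

Work:
For Grim Trigger:
Cooperate forever: 4/(1-δ)
Defect then punished: 7 + 3·δ/(1-δ)
Need: 4/(1-δ) ≥ 7 + 3·δ/(1-δ)
Solving: δ ≥ (T-R)/(T-P) = (7-4)/(7-3) = 0.75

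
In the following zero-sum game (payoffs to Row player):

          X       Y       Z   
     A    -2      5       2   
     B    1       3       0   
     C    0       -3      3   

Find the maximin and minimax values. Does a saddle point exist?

Maximin = 0, Minimax = 1, Saddle: False

Work:
Row minimums: [-2, 0, -3] → maximin = 0
Column maximums: [1, 5, 3] → minimax = 1
No saddle point (maximin ≠ minimax). Mixed strategy needed.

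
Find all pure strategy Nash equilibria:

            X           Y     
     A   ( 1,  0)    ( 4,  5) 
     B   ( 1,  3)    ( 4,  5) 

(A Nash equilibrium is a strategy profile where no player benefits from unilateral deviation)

Nash equilibrium: (A, Y), (B, Y)

Work:
Best responses:
  P1 vs X: payoffs [1, 1] → best response A/B (payoff 1)
  P1 vs Y: payoffs [4, 4] → best response A/B (payoff 4)
  P2 vs A: payoffs [0, 5] → best response Y (payoff 5)
  P2 vs B: payoffs [3, 5] → best response Y (payoff 5)
Mutual best responses: (A,Y), (B,Y) → Nash equilibria.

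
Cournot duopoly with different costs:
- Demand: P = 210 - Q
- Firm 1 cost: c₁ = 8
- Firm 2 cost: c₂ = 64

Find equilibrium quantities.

q₁* = 86.0, q₂* = 30.0

Work:
Reaction: q₁ = (210 - 8 - q₂)/2
Reaction: q₂ = (210 - 64 - q₁)/2
Solve simultaneously:
q₁* = (210 - 2×8 + 64)/3 = 86.0
q₂* = (210 - 2×64 + 8)/3 = 30.0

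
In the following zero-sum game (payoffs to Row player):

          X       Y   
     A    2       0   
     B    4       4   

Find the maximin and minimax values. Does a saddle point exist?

Maximin = 4, Minimax = 4, Saddle: True

Work:
Row minimums: [0, 4] → maximin = 4
Column maximums: [4, 4] → minimax = 4
Saddle point exists! Game value = 4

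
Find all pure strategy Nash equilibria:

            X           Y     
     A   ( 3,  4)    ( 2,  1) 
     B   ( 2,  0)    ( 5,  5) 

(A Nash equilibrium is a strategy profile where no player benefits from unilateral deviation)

Nash equilibrium: (A, X), (B, Y)

Work:
Best responses:
  P1 vs X: payoffs [3, 2] → best response A (payoff 3)
  P1 vs Y: payoffs [2, 5] → best response B (payoff 5)
  P2 vs A: payoffs [4, 1] → best response X (payoff 4)
  P2 vs B: payoffs [0, 5] → best response Y (payoff 5)
Mutual best responses: (A,X), (B,Y) → Nash equilibria.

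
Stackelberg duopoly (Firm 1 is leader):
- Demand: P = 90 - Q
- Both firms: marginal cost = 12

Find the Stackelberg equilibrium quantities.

q₁* (leader) = 39.0, q₂* (follower) = 19.5

Work:
Follower's reaction: q₂ = (a - c - q₁)/2
Leader substitutes: π₁ = q₁·(a - q₁ - (a-c-q₁)/2 - c)
FOC: q₁* = (90 - 12)/2 = 39.00
Then: q₂* = (90 - 12 - 39.0)/2 = 19.50
Leader has first-mover advantage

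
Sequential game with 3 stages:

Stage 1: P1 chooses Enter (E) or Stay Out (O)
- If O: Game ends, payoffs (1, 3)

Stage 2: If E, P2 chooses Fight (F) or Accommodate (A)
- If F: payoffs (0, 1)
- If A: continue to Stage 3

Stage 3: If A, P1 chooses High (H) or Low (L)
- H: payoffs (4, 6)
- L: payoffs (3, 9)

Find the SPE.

SPE: (E, A, H); Outcome (4, 6)

Work:
Stage 3: P1 chooses H (4 vs 3)
Stage 2: P2: F->1, A->6 (anticipating H). Choose A
Stage 1: P1: O->1, E->4 (anticipating A, H). Choose E
SPE path: E -> A -> H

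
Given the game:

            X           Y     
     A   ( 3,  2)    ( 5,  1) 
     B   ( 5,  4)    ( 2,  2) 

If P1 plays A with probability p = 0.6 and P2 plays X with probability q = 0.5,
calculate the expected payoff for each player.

E[P1] = 3.8, E[P2] = 2.1

Work:
E[P1] = p·q·π₁(A,X) + p·(1-q)·π₁(A,Y) + (1-p)·q·π₁(B,X) + (1-p)·(1-q)·π₁(B,Y)
= 0.6·0.5·3 + 0.6·0.5·5 + 0.4·0.5·5 + 0.4·0.5·2
= 3.8

E[P2] = 2.1 (similar calculation)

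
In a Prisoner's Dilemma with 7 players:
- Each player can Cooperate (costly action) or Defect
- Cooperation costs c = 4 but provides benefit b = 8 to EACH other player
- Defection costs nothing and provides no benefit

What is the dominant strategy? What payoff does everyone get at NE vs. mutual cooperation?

Dominant: Defect; NE payoff = 0; Coop payoff = 44

Work:
Defect dominates (saves cost c = 4, benefit to others is external)
NE: All defect → everyone gets 0
If all cooperate: each receives (6)×8 - 4 = 44
Social dilemma: 44 > 0 but NE gives 0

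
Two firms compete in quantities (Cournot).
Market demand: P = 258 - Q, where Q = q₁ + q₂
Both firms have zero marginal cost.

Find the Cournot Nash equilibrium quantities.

q₁* = q₂* = 86.0; P* = 86.0

Work:
Profit: π_i = P·q_i = (a - q_i - q_j)·q_i
FOC: ∂π_i/∂q_i = a - 2q_i - q_j = 0
Reaction function: q_i = (258 - q_j)/2
Symmetry: q* = 258/3 = 86.0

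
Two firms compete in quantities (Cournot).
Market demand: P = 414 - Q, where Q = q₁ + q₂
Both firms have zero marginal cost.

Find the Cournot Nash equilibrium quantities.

q₁* = q₂* = 138.0; P* = 138.0

Work:
Profit: π_i = P·q_i = (a - q_i - q_j)·q_i
FOC: ∂π_i/∂q_i = a - 2q_i - q_j = 0
Reaction function: q_i = (414 - q_j)/2
Symmetry: q* = 414/3 = 138.0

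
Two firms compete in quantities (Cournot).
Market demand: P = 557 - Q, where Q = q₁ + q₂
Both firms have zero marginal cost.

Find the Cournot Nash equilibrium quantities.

q₁* = q₂* = 185.67; P* = 185.67

Work:
Profit: π_i = P·q_i = (a - q_i - q_j)·q_i
FOC: ∂π_i/∂q_i = a - 2q_i - q_j = 0
Reaction function: q_i = (557 - q_j)/2
Symmetry: q* = 557/3 = 185.67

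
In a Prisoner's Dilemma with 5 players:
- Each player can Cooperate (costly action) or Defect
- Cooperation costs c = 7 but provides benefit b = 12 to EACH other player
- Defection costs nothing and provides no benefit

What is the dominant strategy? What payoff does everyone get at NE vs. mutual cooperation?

Dominant: Defect; NE payoff = 0; Coop payoff = 41

Work:
Defect dominates (saves cost c = 7, benefit to others is external)
NE: All defect → everyone gets 0
If all cooperate: each receives (4)×12 - 7 = 41
Social dilemma: 41 > 0 but NE gives 0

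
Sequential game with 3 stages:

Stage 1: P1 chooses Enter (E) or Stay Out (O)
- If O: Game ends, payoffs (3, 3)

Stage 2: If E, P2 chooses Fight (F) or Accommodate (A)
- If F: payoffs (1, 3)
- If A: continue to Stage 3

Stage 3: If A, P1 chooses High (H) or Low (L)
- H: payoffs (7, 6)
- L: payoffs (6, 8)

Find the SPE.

SPE: (E, A, H); Outcome (7, 6)

Work:
Stage 3: P1 chooses H (7 vs 6)
Stage 2: P2: F->3, A->6 (anticipating H). Choose A
Stage 1: P1: O->3, E->7 (anticipating A, H). Choose E
SPE path: E -> A -> H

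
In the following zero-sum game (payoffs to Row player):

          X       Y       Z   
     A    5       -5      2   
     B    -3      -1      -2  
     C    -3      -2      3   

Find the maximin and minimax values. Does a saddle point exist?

Maximin = -3, Minimax = -1, Saddle: False

Work:
Row minimums: [-5, -3, -3] → maximin = -3
Column maximums: [5, -1, 3] → minimax = -1
No saddle point (maximin ≠ minimax). Mixed strategy needed.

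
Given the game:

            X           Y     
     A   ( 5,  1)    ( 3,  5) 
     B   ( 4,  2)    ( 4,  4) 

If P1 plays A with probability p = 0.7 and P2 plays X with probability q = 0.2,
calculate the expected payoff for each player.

E[P1] = 3.58, E[P2] = 4.02

Work:
E[P1] = p·q·π₁(A,X) + p·(1-q)·π₁(A,Y) + (1-p)·q·π₁(B,X) + (1-p)·(1-q)·π₁(B,Y)
= 0.7·0.2·5 + 0.7·0.8·3 + 0.3·0.2·4 + 0.3·0.8·4
= 3.58

E[P2] = 4.02 (similar calculation)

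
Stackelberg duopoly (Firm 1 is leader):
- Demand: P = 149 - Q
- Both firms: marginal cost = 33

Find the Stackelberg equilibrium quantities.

q₁* (leader) = 58.0, q₂* (follower) = 29.0

Work:
Follower's reaction: q₂ = (a - c - q₁)/2
Leader substitutes: π₁ = q₁·(a - q₁ - (a-c-q₁)/2 - c)
FOC: q₁* = (149 - 33)/2 = 58.00
Then: q₂* = (149 - 33 - 58.0)/2 = 29.00
Leader has first-mover advantage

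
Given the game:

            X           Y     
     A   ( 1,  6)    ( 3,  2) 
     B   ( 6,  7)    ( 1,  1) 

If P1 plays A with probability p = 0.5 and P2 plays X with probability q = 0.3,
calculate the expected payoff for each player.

E[P1] = 2.45, E[P2] = 3.0

Work:
E[P1] = p·q·π₁(A,X) + p·(1-q)·π₁(A,Y) + (1-p)·q·π₁(B,X) + (1-p)·(1-q)·π₁(B,Y)
= 0.5·0.3·1 + 0.5·0.7·3 + 0.5·0.3·6 + 0.5·0.7·1
= 2.45

E[P2] = 3.0 (similar calculation)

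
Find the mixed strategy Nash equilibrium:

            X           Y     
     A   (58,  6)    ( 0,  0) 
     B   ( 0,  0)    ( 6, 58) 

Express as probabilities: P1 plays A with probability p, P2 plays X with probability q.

p = 0.9062, q = 0.0938

Work:
Find probabilities that make opponent indifferent:
P2 chooses q to make P1 indifferent between A and B
P1 chooses p to make P2 indifferent between X and Y
Mixed NE: P1 plays (A: 0.9062, B: 0.0938), P2 plays (X: 0.0938, Y: 0.9062)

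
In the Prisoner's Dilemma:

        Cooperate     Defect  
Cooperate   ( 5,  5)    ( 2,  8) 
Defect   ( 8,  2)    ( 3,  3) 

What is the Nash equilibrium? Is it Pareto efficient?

(Defect, Defect) is NE; not Pareto efficient

Work:
Defect dominates Cooperate for both players:
If P2 cooperates: Defect (8) > Cooperate (5)
If P2 defects: Defect (3) > Cooperate (2)
NE: (Defect, Defect) with payoff (3, 3)
But (Cooperate, Cooperate) = (5, 5) Pareto dominates (3, 3)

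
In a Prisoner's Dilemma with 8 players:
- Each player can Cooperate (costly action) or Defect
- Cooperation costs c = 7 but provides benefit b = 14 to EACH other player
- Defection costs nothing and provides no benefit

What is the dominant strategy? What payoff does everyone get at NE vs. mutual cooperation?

Dominant: Defect; NE payoff = 0; Coop payoff = 91

Work:
Defect dominates (saves cost c = 7, benefit to others is external)
NE: All defect → everyone gets 0
If all cooperate: each receives (7)×14 - 7 = 91
Social dilemma: 91 > 0 but NE gives 0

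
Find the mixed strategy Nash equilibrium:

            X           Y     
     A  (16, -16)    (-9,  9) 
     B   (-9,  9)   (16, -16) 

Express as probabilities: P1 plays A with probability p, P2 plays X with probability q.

p = 0.5, q = 0.5

Work:
Find probabilities that make opponent indifferent:
P2 chooses q to make P1 indifferent between A and B
P1 chooses p to make P2 indifferent between X and Y
Mixed NE: P1 plays (A: 0.5, B: 0.5), P2 plays (X: 0.5, Y: 0.5)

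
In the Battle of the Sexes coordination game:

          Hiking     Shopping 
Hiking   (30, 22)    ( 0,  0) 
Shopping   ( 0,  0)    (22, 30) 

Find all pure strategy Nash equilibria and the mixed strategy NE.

Pure NE: (Hiking, Hiking) and (Shopping, Shopping); Mixed NE: p = 0.5769, q = 0.4231

Work:
Check pure NE:
(Hiking, Hiking): (30, 22) - no unilateral deviation beneficial
(Shopping, Shopping): (22, 30) - no unilateral deviation beneficial
Mixed NE: P1 plays Hiking with p = 0.5769, P2 plays Hiking with q = 0.4231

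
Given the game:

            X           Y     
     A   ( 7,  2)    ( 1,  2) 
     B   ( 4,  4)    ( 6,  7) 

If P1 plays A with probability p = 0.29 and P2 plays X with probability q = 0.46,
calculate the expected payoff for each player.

E[P1] = 4.6972, E[P2] = 4.5702

Work:
E[P1] = p·q·π₁(A,X) + p·(1-q)·π₁(A,Y) + (1-p)·q·π₁(B,X) + (1-p)·(1-q)·π₁(B,Y)
= 0.29·0.46·7 + 0.29·0.54·1 + 0.71·0.46·4 + 0.71·0.54·6
= 4.6972

E[P2] = 4.5702 (similar calculation)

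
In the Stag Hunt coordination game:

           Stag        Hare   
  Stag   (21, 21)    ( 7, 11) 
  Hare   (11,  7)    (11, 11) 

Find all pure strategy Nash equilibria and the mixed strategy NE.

Pure NE: (Stag, Stag) and (Hare, Hare); Mixed NE: p = 0.2857, q = 0.2857

Work:
Check pure NE:
(Stag, Stag): (21, 21) - no unilateral deviation beneficial
(Hare, Hare): (11, 11) - no unilateral deviation beneficial
Mixed NE: P1 plays Stag with p = 0.2857, P2 plays Stag with q = 0.2857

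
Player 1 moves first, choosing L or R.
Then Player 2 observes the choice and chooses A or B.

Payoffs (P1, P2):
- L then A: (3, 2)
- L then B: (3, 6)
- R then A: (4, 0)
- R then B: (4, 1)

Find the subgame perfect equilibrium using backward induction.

P1 plays R, P2 plays B after L and B after R; Payoff (4, 1)

Work:
Backward induction:
After L: P2 chooses B → P1 gets 3
After R: P2 chooses B → P1 gets 4
P1 chooses R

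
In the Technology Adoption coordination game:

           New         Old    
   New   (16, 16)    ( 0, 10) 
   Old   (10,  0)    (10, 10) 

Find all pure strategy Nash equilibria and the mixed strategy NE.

Pure NE: (New, New) and (Old, Old); Mixed NE: p = 0.625, q = 0.625

Work:
Check pure NE:
(New, New): (16, 16) - no unilateral deviation beneficial
(Old, Old): (10, 10) - no unilateral deviation beneficial
Mixed NE: P1 plays New with p = 0.625, P2 plays New with q = 0.625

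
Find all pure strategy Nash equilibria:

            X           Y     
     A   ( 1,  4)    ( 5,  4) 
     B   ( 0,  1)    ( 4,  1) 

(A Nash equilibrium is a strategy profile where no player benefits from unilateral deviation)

Nash equilibrium: (A, X), (A, Y)

Work:
Best responses:
  P1 vs X: payoffs [1, 0] → best response A (payoff 1)
  P1 vs Y: payoffs [5, 4] → best response A (payoff 5)
  P2 vs A: payoffs [4, 4] → best response X/Y (payoff 4)
  P2 vs B: payoffs [1, 1] → best response X/Y (payoff 1)
Mutual best responses: (A,X), (A,Y) → Nash equilibria.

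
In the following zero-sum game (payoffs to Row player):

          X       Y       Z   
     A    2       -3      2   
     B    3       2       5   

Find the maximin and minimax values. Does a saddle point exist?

Maximin = 2, Minimax = 2, Saddle: True

Work:
Row minimums: [-3, 2] → maximin = 2
Column maximums: [3, 2, 5] → minimax = 2
Saddle point exists! Game value = 2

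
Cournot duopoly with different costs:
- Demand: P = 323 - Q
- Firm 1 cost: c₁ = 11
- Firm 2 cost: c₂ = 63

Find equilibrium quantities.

q₁* = 121.33, q₂* = 69.33

Work:
Reaction: q₁ = (323 - 11 - q₂)/2
Reaction: q₂ = (323 - 63 - q₁)/2
Solve simultaneously:
q₁* = (323 - 2×11 + 63)/3 = 121.33
q₂* = (323 - 2×63 + 11)/3 = 69.33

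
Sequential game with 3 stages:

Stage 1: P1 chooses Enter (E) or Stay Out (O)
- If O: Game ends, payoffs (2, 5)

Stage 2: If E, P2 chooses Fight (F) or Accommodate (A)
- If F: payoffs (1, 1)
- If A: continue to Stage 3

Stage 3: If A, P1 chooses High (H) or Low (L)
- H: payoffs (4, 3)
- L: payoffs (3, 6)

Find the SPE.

SPE: (E, A, H); Outcome (4, 3)

Work:
Stage 3: P1 chooses H (4 vs 3)
Stage 2: P2: F->1, A->3 (anticipating H). Choose A
Stage 1: P1: O->2, E->4 (anticipating A, H). Choose E
SPE path: E -> A -> H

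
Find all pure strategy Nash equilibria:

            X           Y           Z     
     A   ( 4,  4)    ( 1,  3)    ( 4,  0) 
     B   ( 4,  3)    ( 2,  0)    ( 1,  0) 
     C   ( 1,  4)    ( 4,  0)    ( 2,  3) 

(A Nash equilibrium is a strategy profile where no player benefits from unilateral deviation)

Nash equilibrium: (A, X), (B, X)

Work:
Best responses:
  P1 vs X: payoffs [4, 4, 1] → best response A/B (payoff 4)
  P1 vs Y: payoffs [1, 2, 4] → best response C (payoff 4)
  P1 vs Z: payoffs [4, 1, 2] → best response A (payoff 4)
  P2 vs A: payoffs [4, 3, 0] → best response X (payoff 4)
  P2 vs B: payoffs [3, 0, 0] → best response X (payoff 3)
  P2 vs C: payoffs [4, 0, 3] → best response X (payoff 4)
Mutual best responses: (A,X), (B,X) → Nash equilibria.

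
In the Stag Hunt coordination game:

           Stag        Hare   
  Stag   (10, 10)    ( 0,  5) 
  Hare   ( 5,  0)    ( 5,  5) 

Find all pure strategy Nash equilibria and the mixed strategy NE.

Pure NE: (Stag, Stag) and (Hare, Hare); Mixed NE: p = 0.5, q = 0.5

Work:
Check pure NE:
(Stag, Stag): (10, 10) - no unilateral deviation beneficial
(Hare, Hare): (5, 5) - no unilateral deviation beneficial
Mixed NE: P1 plays Stag with p = 0.5, P2 plays Stag with q = 0.5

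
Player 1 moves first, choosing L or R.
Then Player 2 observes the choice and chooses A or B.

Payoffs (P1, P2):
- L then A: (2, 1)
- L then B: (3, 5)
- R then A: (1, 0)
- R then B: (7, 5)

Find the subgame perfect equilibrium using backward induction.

P1 plays R, P2 plays B after L and B after R; Payoff (7, 5)

Work:
Backward induction:
After L: P2 chooses B → P1 gets 3
After R: P2 chooses B → P1 gets 7
P1 chooses R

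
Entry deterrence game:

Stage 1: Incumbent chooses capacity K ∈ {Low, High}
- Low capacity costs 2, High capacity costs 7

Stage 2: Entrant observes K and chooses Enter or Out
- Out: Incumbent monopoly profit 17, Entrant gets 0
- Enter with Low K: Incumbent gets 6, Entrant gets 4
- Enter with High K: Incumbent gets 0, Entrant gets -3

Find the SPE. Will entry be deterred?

SPE: (High, Enter|Low, Out|High); Entry deterred. Incumbent net profit = 10

Work:
After Low K: Entrant enters (4 > 0)
After High K: Entrant stays out (-3 < 0)
Incumbent: Low → 6−2=4, High → 17−7=10
Incumbent chooses High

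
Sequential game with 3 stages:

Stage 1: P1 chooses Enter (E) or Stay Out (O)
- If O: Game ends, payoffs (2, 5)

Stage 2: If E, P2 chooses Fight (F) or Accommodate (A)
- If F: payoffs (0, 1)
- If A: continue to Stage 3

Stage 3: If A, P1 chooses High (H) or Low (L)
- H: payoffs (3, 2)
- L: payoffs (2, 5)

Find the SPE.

SPE: (E, A, H); Outcome (3, 2)

Work:
Stage 3: P1 chooses H (3 vs 2)
Stage 2: P2: F->1, A->2 (anticipating H). Choose A
Stage 1: P1: O->2, E->3 (anticipating A, H). Choose E
SPE path: E -> A -> H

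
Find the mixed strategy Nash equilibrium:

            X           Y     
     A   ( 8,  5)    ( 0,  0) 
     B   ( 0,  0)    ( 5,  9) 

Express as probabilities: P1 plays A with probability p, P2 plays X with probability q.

p = 0.6429, q = 0.3846

Work:
Find probabilities that make opponent indifferent:
P2 chooses q to make P1 indifferent between A and B
P1 chooses p to make P2 indifferent between X and Y
Mixed NE: P1 plays (A: 0.6429, B: 0.3571), P2 plays (X: 0.3846, Y: 0.6154)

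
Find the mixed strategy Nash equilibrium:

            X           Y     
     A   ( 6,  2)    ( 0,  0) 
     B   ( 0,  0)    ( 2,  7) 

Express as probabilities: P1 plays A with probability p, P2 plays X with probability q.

p = 0.7778, q = 0.25

Work:
Find probabilities that make opponent indifferent:
P2 chooses q to make P1 indifferent between A and B
P1 chooses p to make P2 indifferent between X and Y
Mixed NE: P1 plays (A: 0.7778, B: 0.2222), P2 plays (X: 0.25, Y: 0.75)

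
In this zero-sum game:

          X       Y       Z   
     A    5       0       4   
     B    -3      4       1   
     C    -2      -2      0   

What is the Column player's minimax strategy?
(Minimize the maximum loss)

Column should play Y or Z (all achieve the minimum), value = 4

Work:
Column player minimizes Row's maximum payoff:
Column X: max payoff to Row = 5
Column Y: max payoff to Row = 4
Column Z: max payoff to Row = 4
Minimum is 4, achieved by columns Y, Z (tied).
Each of Y or Z is a minimax strategy.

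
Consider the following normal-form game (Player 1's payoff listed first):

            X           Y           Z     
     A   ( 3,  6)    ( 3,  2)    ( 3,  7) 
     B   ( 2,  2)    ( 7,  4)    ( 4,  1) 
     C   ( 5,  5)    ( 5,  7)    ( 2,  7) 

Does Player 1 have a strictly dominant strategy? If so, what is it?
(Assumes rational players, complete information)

No strictly dominant strategy exists for Player 1

Work:
A strategy strictly dominates another if it gives a strictly higher payoff against every opponent action. Compare each pair of P1's strategies column-by-column:
  A vs B: [3 vs 2, 3 vs 7, 3 vs 4] → A does not strictly dominate B (column Y: 3 ≤ 7)
  A vs C: [3 vs 5, 3 vs 5, 3 vs 2] → A does not strictly dominate C (column X: 3 ≤ 5)
  B vs A: [2 vs 3, 7 vs 3, 4 vs 3] → B does not strictly dominate A (column X: 2 ≤ 3)
  B vs C: [2 vs 5, 7 vs 5, 4 vs 2] → B does not strictly dominate C (column X: 2 ≤ 5)
  C vs A: [5 vs 3, 5 vs 3, 2 vs 3] → C does not strictly dominate A (column Z: 2 ≤ 3)
  C vs B: [5 vs 2, 5 vs 7, 2 vs 4] → C does not strictly dominate B (column Y: 5 ≤ 7)
No single strategy strictly dominates all others → no strictly dominant strategy.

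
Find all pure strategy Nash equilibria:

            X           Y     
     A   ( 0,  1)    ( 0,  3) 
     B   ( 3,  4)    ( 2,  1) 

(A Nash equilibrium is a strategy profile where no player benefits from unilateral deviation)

Nash equilibrium: (B, X)

Work:
Best responses:
  P1 vs X: payoffs [0, 3] → best response B (payoff 3)
  P1 vs Y: payoffs [0, 2] → best response B (payoff 2)
  P2 vs A: payoffs [1, 3] → best response Y (payoff 3)
  P2 vs B: payoffs [4, 1] → best response X (payoff 4)
Mutual best responses: (B,X) → Nash equilibria.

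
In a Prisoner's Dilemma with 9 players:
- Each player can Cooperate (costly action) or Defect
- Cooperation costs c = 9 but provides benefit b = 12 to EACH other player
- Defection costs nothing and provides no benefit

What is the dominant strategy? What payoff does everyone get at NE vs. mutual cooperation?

Dominant: Defect; NE payoff = 0; Coop payoff = 87

Work:
Defect dominates (saves cost c = 9, benefit to others is external)
NE: All defect → everyone gets 0
If all cooperate: each receives (8)×12 - 9 = 87
Social dilemma: 87 > 0 but NE gives 0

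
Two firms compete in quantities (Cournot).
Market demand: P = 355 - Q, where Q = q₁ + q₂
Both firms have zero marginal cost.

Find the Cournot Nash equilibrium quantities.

q₁* = q₂* = 118.33; P* = 118.33

Work:
Profit: π_i = P·q_i = (a - q_i - q_j)·q_i
FOC: ∂π_i/∂q_i = a - 2q_i - q_j = 0
Reaction function: q_i = (355 - q_j)/2
Symmetry: q* = 355/3 = 118.33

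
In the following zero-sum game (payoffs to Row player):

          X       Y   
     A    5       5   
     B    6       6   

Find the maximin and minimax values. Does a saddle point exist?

Maximin = 6, Minimax = 6, Saddle: True

Work:
Row minimums: [5, 6] → maximin = 6
Column maximums: [6, 6] → minimax = 6
Saddle point exists! Game value = 6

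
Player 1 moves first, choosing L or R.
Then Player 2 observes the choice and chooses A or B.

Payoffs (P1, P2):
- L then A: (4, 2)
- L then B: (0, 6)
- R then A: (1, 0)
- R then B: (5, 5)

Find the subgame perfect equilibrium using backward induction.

P1 plays R, P2 plays B after L and B after R; Payoff (5, 5)

Work:
Backward induction:
After L: P2 chooses B → P1 gets 0
After R: P2 chooses B → P1 gets 5
P1 chooses R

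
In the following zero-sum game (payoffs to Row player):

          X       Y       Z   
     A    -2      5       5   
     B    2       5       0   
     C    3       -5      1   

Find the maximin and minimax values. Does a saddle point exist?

Maximin = 0, Minimax = 3, Saddle: False

Work:
Row minimums: [-2, 0, -5] → maximin = 0
Column maximums: [3, 5, 5] → minimax = 3
No saddle point (maximin ≠ minimax). Mixed strategy needed.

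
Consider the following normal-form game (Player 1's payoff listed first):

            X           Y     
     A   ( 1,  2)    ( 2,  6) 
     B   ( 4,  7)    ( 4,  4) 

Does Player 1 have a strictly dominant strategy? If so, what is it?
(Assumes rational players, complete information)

Yes, Player 1's strictly dominant strategy is B

Work:
A strategy strictly dominates another if it gives a strictly higher payoff against every opponent action. Compare each pair of P1's strategies column-by-column:
  A vs B: [1 vs 4, 2 vs 4] → A does not strictly dominate B (column X: 1 ≤ 4)
  B vs A: [4 vs 1, 4 vs 2] → B strictly dominates A
B strictly dominates every other strategy → strictly dominant.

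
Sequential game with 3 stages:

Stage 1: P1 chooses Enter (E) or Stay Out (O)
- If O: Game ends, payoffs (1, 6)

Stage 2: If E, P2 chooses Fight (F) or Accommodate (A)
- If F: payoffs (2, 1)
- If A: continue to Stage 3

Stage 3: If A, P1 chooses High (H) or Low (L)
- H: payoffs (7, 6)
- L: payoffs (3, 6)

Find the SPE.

SPE: (E, A, H); Outcome (7, 6)

Work:
Stage 3: P1 chooses H (7 vs 3)
Stage 2: P2: F->1, A->6 (anticipating H). Choose A
Stage 1: P1: O->1, E->7 (anticipating A, H). Choose E
SPE path: E -> A -> H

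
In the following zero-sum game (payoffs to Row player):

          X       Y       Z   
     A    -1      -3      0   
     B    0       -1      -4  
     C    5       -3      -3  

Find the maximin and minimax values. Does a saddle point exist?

Maximin = -3, Minimax = -1, Saddle: False

Work:
Row minimums: [-3, -4, -3] → maximin = -3
Column maximums: [5, -1, 0] → minimax = -1
No saddle point (maximin ≠ minimax). Mixed strategy needed.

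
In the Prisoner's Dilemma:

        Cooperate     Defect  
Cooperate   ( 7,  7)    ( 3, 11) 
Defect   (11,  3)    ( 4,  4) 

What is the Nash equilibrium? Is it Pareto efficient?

(Defect, Defect) is NE; not Pareto efficient

Work:
Defect dominates Cooperate for both players:
If P2 cooperates: Defect (11) > Cooperate (7)
If P2 defects: Defect (4) > Cooperate (3)
NE: (Defect, Defect) with payoff (4, 4)
But (Cooperate, Cooperate) = (7, 7) Pareto dominates (4, 4)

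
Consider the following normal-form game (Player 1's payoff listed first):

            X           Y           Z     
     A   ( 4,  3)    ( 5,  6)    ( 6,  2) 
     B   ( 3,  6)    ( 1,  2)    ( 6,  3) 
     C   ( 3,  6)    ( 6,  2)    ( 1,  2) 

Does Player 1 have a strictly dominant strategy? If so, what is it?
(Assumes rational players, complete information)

No strictly dominant strategy exists for Player 1

Work:
A strategy strictly dominates another if it gives a strictly higher payoff against every opponent action. Compare each pair of P1's strategies column-by-column:
  A vs B: [4 vs 3, 5 vs 1, 6 vs 6] → A does not strictly dominate B (column Z: 6 ≤ 6)
  A vs C: [4 vs 3, 5 vs 6, 6 vs 1] → A does not strictly dominate C (column Y: 5 ≤ 6)
  B vs A: [3 vs 4, 1 vs 5, 6 vs 6] → B does not strictly dominate A (column X: 3 ≤ 4)
  B vs C: [3 vs 3, 1 vs 6, 6 vs 1] → B does not strictly dominate C (column X: 3 ≤ 3)
  C vs A: [3 vs 4, 6 vs 5, 1 vs 6] → C does not strictly dominate A (column X: 3 ≤ 4)
  C vs B: [3 vs 3, 6 vs 1, 1 vs 6] → C does not strictly dominate B (column X: 3 ≤ 3)
No single strategy strictly dominates all others → no strictly dominant strategy.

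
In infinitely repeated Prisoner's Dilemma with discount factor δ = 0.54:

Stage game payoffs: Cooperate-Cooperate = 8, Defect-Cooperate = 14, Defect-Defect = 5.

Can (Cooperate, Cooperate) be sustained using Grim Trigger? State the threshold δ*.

δ* = 0.6667; since δ = 0.54 < 0.6667, cooperation cannot be sustained

Work:
For Grim Trigger:
Cooperate forever: 8/(1-δ)
Defect then punished: 14 + 5·δ/(1-δ)
Need: 8/(1-δ) ≥ 14 + 5·δ/(1-δ)
Solving: δ ≥ (T-R)/(T-P) = (14-8)/(14-5) = 0.6667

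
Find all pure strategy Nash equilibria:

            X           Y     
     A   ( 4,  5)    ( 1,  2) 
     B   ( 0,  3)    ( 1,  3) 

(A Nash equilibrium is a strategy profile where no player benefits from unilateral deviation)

Nash equilibrium: (A, X), (B, Y)

Work:
Best responses:
  P1 vs X: payoffs [4, 0] → best response A (payoff 4)
  P1 vs Y: payoffs [1, 1] → best response A/B (payoff 1)
  P2 vs A: payoffs [5, 2] → best response X (payoff 5)
  P2 vs B: payoffs [3, 3] → best response X/Y (payoff 3)
Mutual best responses: (A,X), (B,Y) → Nash equilibria.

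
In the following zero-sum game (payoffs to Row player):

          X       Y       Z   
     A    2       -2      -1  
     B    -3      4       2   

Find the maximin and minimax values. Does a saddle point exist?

Maximin = -2, Minimax = 2, Saddle: False

Work:
Row minimums: [-2, -3] → maximin = -2
Column maximums: [2, 4, 2] → minimax = 2
No saddle point (maximin ≠ minimax). Mixed strategy needed.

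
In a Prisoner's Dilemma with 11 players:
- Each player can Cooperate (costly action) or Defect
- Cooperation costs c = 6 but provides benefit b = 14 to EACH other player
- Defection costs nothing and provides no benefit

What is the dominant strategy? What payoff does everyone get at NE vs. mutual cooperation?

Dominant: Defect; NE payoff = 0; Coop payoff = 134

Work:
Defect dominates (saves cost c = 6, benefit to others is external)
NE: All defect → everyone gets 0
If all cooperate: each receives (10)×14 - 6 = 134
Social dilemma: 134 > 0 but NE gives 0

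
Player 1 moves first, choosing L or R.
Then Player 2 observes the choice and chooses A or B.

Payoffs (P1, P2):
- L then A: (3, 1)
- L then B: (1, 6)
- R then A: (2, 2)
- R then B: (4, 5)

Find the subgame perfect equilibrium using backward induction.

P1 plays R, P2 plays B after L and B after R; Payoff (4, 5)

Work:
Backward induction:
After L: P2 chooses B → P1 gets 1
After R: P2 chooses B → P1 gets 4
P1 chooses R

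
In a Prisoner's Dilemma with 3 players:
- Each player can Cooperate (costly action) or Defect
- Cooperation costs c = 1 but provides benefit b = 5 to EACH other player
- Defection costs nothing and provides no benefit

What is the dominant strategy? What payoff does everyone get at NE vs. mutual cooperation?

Dominant: Defect; NE payoff = 0; Coop payoff = 9

Work:
Defect dominates (saves cost c = 1, benefit to others is external)
NE: All defect → everyone gets 0
If all cooperate: each receives (2)×5 - 1 = 9
Social dilemma: 9 > 0 but NE gives 0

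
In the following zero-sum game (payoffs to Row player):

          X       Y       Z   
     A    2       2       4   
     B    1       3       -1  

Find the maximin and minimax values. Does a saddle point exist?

Maximin = 2, Minimax = 2, Saddle: True

Work:
Row minimums: [2, -1] → maximin = 2
Column maximums: [2, 3, 4] → minimax = 2
Saddle point exists! Game value = 2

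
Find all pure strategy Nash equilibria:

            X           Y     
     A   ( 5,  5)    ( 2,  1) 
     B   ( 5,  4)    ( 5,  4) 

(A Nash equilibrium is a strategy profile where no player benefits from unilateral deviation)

Nash equilibrium: (A, X), (B, X), (B, Y)

Work:
Best responses:
  P1 vs X: payoffs [5, 5] → best response A/B (payoff 5)
  P1 vs Y: payoffs [2, 5] → best response B (payoff 5)
  P2 vs A: payoffs [5, 1] → best response X (payoff 5)
  P2 vs B: payoffs [4, 4] → best response X/Y (payoff 4)
Mutual best responses: (A,X), (B,X), (B,Y) → Nash equilibria.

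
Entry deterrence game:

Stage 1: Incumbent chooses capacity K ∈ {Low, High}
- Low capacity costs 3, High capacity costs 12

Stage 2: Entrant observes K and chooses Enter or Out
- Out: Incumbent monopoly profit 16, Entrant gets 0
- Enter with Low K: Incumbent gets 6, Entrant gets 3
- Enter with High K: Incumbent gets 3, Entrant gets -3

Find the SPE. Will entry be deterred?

SPE: (High, Enter|Low, Out|High); Entry deterred. Incumbent net profit = 4

Work:
After Low K: Entrant enters (3 > 0)
After High K: Entrant stays out (-3 < 0)
Incumbent: Low → 6−3=3, High → 16−12=4
Incumbent chooses High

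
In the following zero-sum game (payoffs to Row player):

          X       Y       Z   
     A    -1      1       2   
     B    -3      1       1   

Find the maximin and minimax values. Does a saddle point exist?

Maximin = -1, Minimax = -1, Saddle: True

Work:
Row minimums: [-1, -3] → maximin = -1
Column maximums: [-1, 1, 2] → minimax = -1
Saddle point exists! Game value = -1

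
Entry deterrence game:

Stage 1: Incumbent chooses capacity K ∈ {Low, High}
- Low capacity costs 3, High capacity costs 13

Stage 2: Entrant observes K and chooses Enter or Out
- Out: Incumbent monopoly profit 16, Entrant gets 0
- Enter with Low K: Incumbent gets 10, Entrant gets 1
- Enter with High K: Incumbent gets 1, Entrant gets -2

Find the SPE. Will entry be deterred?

SPE: (Low, Enter|Low, Out|High); Entry not deterred. Incumbent net profit = 7, Entrant gets 1

Work:
After Low K: Entrant enters (1 > 0)
After High K: Entrant stays out (-2 < 0)
Incumbent: Low → 10−3=7, High → 16−13=3
Incumbent chooses Low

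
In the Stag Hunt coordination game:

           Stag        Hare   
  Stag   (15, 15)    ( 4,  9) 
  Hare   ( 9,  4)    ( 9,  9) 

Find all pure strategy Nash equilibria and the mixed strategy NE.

Pure NE: (Stag, Stag) and (Hare, Hare); Mixed NE: p = 0.4545, q = 0.4545

Work:
Check pure NE:
(Stag, Stag): (15, 15) - no unilateral deviation beneficial
(Hare, Hare): (9, 9) - no unilateral deviation beneficial
Mixed NE: P1 plays Stag with p = 0.4545, P2 plays Stag with q = 0.4545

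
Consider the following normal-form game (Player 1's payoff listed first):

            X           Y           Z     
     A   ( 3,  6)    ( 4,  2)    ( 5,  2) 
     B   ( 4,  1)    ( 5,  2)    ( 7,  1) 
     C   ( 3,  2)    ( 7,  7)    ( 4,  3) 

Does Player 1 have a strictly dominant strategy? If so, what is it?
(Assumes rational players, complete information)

No strictly dominant strategy exists for Player 1

Work:
A strategy strictly dominates another if it gives a strictly higher payoff against every opponent action. Compare each pair of P1's strategies column-by-column:
  A vs B: [3 vs 4, 4 vs 5, 5 vs 7] → A does not strictly dominate B (column X: 3 ≤ 4)
  A vs C: [3 vs 3, 4 vs 7, 5 vs 4] → A does not strictly dominate C (column X: 3 ≤ 3)
  B vs A: [4 vs 3, 5 vs 4, 7 vs 5] → B strictly dominates A
  B vs C: [4 vs 3, 5 vs 7, 7 vs 4] → B does not strictly dominate C (column Y: 5 ≤ 7)
  C vs A: [3 vs 3, 7 vs 4, 4 vs 5] → C does not strictly dominate A (column X: 3 ≤ 3)
  C vs B: [3 vs 4, 7 vs 5, 4 vs 7] → C does not strictly dominate B (column X: 3 ≤ 4)
No single strategy strictly dominates all others → no strictly dominant strategy.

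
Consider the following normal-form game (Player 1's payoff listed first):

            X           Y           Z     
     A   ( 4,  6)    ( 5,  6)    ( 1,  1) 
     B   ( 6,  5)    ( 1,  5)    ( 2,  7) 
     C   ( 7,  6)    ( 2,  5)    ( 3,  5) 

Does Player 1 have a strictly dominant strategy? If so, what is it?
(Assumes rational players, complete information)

No strictly dominant strategy exists for Player 1

Work:
A strategy strictly dominates another if it gives a strictly higher payoff against every opponent action. Compare each pair of P1's strategies column-by-column:
  A vs B: [4 vs 6, 5 vs 1, 1 vs 2] → A does not strictly dominate B (column X: 4 ≤ 6)
  A vs C: [4 vs 7, 5 vs 2, 1 vs 3] → A does not strictly dominate C (column X: 4 ≤ 7)
  B vs A: [6 vs 4, 1 vs 5, 2 vs 1] → B does not strictly dominate A (column Y: 1 ≤ 5)
  B vs C: [6 vs 7, 1 vs 2, 2 vs 3] → B does not strictly dominate C (column X: 6 ≤ 7)
  C vs A: [7 vs 4, 2 vs 5, 3 vs 1] → C does not strictly dominate A (column Y: 2 ≤ 5)
  C vs B: [7 vs 6, 2 vs 1, 3 vs 2] → C strictly dominates B
No single strategy strictly dominates all others → no strictly dominant strategy.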